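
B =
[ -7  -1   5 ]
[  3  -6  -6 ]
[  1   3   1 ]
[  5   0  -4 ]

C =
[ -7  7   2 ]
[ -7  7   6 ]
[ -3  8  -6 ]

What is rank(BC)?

2

First compute BC:
[[ 41, -16, -50],
 [ 39, -69,   6],
 [-31,  36,  14],
 [-23,   3,  34]]
Now row reduce the product.
R2 ← R2 − (39/41)·R1: [0, -2205/41, 2196/41]
R3 ← R3 + (31/41)·R1: [0, 980/41, -976/41]
R4 ← R4 + (23/41)·R1: [0, -245/41, 244/41]
R3 ← R3 + (4/9)·R2: [0, 0, 0]
R4 ← R4 − (1/9)·R2: [0, 0, 0]
2 nonzero rows, so rank(BC) = 2.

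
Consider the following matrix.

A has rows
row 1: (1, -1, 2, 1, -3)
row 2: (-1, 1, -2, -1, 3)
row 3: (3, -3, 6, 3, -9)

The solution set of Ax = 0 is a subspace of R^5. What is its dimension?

4

Row reduce to echelon form.
R2 ← R2 + R1: [0, 0, 0, 0, 0]
R3 ← R3 − (3)·R1: [0, 0, 0, 0, 0]
1 nonzero row, so rank(A) = 1.
A has 5 columns; by rank–nullity, nullity = 5 − 1 = 4.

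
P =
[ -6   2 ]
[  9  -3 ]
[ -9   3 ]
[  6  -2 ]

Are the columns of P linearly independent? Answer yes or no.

no

Row reduce P to echelon form.
R2 ← R2 + (3/2)·R1: [0, 0]
R3 ← R3 − (3/2)·R1: [0, 0]
R4 ← R4 + R1: [0, 0]
1 pivot among 2 columns.
Only 1 < 2 pivot columns, so the columns are linearly dependent.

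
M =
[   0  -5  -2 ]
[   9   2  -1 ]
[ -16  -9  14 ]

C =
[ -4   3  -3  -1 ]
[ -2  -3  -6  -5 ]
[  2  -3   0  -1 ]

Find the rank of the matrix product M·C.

First compute MC:
[[  6,  21,  30,  27],
 [-42,  24, -39, -18],
 [110, -63, 102,  47]]
Now row reduce the product.
R2 ← R2 + (7)·R1: [0, 171, 171, 171]
R3 ← R3 − (55/3)·R1: [0, -448, -448, -448]
R3 ← R3 + (448/171)·R2: [0, 0, 0, 0]
2 nonzero rows, so rank(MC) = 2.

2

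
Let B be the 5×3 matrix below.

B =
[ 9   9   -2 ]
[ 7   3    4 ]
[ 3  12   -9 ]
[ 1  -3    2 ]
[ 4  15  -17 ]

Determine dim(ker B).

0

Row reduce to echelon form.
R2 ← R2 − (7/9)·R1: [0, -4, 50/9]
R3 ← R3 − (1/3)·R1: [0, 9, -25/3]
R4 ← R4 − (1/9)·R1: [0, -4, 20/9]
R5 ← R5 − (4/9)·R1: [0, 11, -145/9]
R3 ← R3 + (9/4)·R2: [0, 0, 25/6]
R4 ← R4 − R2: [0, 0, -10/3]
R5 ← R5 + (11/4)·R2: [0, 0, -5/6]
R4 ← R4 + (4/5)·R3: [0, 0, 0]
R5 ← R5 + (1/5)·R3: [0, 0, 0]
3 nonzero rows, so rank(B) = 3.
B has 3 columns; by rank–nullity, nullity = 3 − 3 = 0.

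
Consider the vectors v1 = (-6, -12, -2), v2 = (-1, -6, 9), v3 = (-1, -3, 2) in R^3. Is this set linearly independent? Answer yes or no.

no

Form the matrix with these vectors as rows and row reduce.
R2 ← R2 − (1/6)·R1: [0, -4, 28/3]
R3 ← R3 − (1/6)·R1: [0, -1, 7/3]
R3 ← R3 − (1/4)·R2: [0, 0, 0]
2 nonzero rows, so the 3 vectors span a space of dimension 2.
Since 2 < 3, the vectors are linearly dependent.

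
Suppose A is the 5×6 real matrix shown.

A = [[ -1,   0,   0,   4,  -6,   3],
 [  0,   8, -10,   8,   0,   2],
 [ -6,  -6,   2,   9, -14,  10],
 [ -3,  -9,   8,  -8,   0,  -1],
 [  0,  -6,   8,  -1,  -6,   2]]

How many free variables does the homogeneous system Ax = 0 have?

Row reduce to echelon form.
R3 ← R3 − (6)·R1: [0, -6, 2, -15, 22, -8]
R4 ← R4 − (3)·R1: [0, -9, 8, -20, 18, -10]
R3 ← R3 + (3/4)·R2: [0, 0, -11/2, -9, 22, -13/2]
R4 ← R4 + (9/8)·R2: [0, 0, -13/4, -11, 18, -31/4]
R5 ← R5 + (3/4)·R2: [0, 0, 1/2, 5, -6, 7/2]
R4 ← R4 − (13/22)·R3: [0, 0, 0, -125/22, 5, -43/11]
R5 ← R5 + (1/11)·R3: [0, 0, 0, 46/11, -4, 32/11]
R5 ← R5 + (92/125)·R4: [0, 0, 0, 0, -8/25, 4/125]
5 nonzero rows, so rank(A) = 5.
A has 6 columns; by rank–nullity, nullity = 6 − 5 = 1.

1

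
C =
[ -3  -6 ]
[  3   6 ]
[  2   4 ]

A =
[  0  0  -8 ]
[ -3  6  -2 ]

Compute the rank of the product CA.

First compute CA:
[[ 18, -36,  36],
 [-18,  36, -36],
 [-12,  24, -24]]
Now row reduce the product.
R2 ← R2 + R1: [0, 0, 0]
R3 ← R3 + (2/3)·R1: [0, 0, 0]
1 nonzero row, so rank(CA) = 1.

1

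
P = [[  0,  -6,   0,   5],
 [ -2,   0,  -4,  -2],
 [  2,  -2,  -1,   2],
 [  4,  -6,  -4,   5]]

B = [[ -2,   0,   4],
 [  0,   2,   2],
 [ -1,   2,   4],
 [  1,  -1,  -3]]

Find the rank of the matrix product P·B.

First compute PB:
[[  5, -17, -27],
 [  6,  -6, -18],
 [ -1,  -8,  -6],
 [  1, -25, -27]]
Now row reduce the product.
R2 ← R2 − (6/5)·R1: [0, 72/5, 72/5]
R3 ← R3 + (1/5)·R1: [0, -57/5, -57/5]
R4 ← R4 − (1/5)·R1: [0, -108/5, -108/5]
R3 ← R3 + (19/24)·R2: [0, 0, 0]
R4 ← R4 + (3/2)·R2: [0, 0, 0]
2 nonzero rows, so rank(PB) = 2.

2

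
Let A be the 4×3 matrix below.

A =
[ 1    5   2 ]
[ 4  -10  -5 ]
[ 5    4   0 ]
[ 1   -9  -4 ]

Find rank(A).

3

Row reduce to echelon form.
R2 ← R2 − (4)·R1: [0, -30, -13]
R3 ← R3 − (5)·R1: [0, -21, -10]
R4 ← R4 − R1: [0, -14, -6]
R3 ← R3 − (7/10)·R2: [0, 0, -9/10]
R4 ← R4 − (7/15)·R2: [0, 0, 1/15]
R4 ← R4 + (2/27)·R3: [0, 0, 0]
Echelon form has 3 nonzero rows, so rank(A) = 3.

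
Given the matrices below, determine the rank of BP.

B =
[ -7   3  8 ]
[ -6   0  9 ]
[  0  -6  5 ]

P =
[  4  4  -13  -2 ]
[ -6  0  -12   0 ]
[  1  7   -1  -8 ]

First compute BP:
[[-38,  28,  47, -50],
 [-15,  39,  69, -60],
 [ 41,  35,  67, -40]]
Now row reduce the product.
R2 ← R2 − (15/38)·R1: [0, 531/19, 1917/38, -765/19]
R3 ← R3 + (41/38)·R1: [0, 1239/19, 4473/38, -1785/19]
R3 ← R3 − (7/3)·R2: [0, 0, 0, 0]
2 nonzero rows, so rank(BP) = 2.

2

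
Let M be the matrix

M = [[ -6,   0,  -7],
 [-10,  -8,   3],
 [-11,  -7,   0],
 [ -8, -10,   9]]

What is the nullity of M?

1

Row reduce to echelon form.
R2 ← R2 − (5/3)·R1: [0, -8, 44/3]
R3 ← R3 − (11/6)·R1: [0, -7, 77/6]
R4 ← R4 − (4/3)·R1: [0, -10, 55/3]
R3 ← R3 − (7/8)·R2: [0, 0, 0]
R4 ← R4 − (5/4)·R2: [0, 0, 0]
2 nonzero rows, so rank(M) = 2.
M has 3 columns; by rank–nullity, nullity = 3 − 2 = 1.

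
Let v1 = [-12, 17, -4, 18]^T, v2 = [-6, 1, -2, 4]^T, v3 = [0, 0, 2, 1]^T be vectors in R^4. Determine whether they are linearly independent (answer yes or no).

Form the matrix with these vectors as rows and row reduce.
R2 ← R2 − (1/2)·R1: [0, -15/2, 0, -5]
3 nonzero rows, so the 3 vectors span a space of dimension 3.
Since 3 = 3, the vectors are linearly independent.

yes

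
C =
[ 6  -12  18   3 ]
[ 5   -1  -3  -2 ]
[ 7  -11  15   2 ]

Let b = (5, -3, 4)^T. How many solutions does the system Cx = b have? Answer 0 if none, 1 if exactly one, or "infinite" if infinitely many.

Row reduce the augmented matrix [C | b].
R2 ← R2 − (5/6)·R1: [0, 9, -18, -9/2, -43/6]
R3 ← R3 − (7/6)·R1: [0, 3, -6, -3/2, -11/6]
R3 ← R3 − (1/3)·R2: [0, 0, 0, 0, 5/9]
The echelon form has 3 nonzero rows; the last pivot sits in the augmented column, so rank(C) = 2 but rank([C|b]) = 3.
Since the ranks differ, the system is inconsistent.
It has no solutions.

0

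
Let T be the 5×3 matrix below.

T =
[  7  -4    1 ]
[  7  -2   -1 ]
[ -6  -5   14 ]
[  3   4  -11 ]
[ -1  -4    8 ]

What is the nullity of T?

0

Row reduce to echelon form.
R2 ← R2 − R1: [0, 2, -2]
R3 ← R3 + (6/7)·R1: [0, -59/7, 104/7]
R4 ← R4 − (3/7)·R1: [0, 40/7, -80/7]
R5 ← R5 + (1/7)·R1: [0, -32/7, 57/7]
R3 ← R3 + (59/14)·R2: [0, 0, 45/7]
R4 ← R4 − (20/7)·R2: [0, 0, -40/7]
R5 ← R5 + (16/7)·R2: [0, 0, 25/7]
R4 ← R4 + (8/9)·R3: [0, 0, 0]
R5 ← R5 − (5/9)·R3: [0, 0, 0]
3 nonzero rows, so rank(T) = 3.
T has 3 columns; by rank–nullity, nullity = 3 − 3 = 0.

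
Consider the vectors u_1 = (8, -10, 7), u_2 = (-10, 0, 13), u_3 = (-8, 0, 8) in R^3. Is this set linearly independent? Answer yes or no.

Form the matrix with these vectors as rows and row reduce.
R2 ← R2 + (5/4)·R1: [0, -25/2, 87/4]
R3 ← R3 + R1: [0, -10, 15]
R3 ← R3 − (4/5)·R2: [0, 0, -12/5]
3 nonzero rows, so the 3 vectors span a space of dimension 3.
Since 3 = 3, the vectors are linearly independent.

yes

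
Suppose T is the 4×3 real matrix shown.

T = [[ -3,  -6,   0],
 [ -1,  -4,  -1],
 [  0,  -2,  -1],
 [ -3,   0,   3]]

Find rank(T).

2

Row reduce to echelon form.
R2 ← R2 − (1/3)·R1: [0, -2, -1]
R4 ← R4 − R1: [0, 6, 3]
R3 ← R3 − R2: [0, 0, 0]
R4 ← R4 + (3)·R2: [0, 0, 0]
Echelon form has 2 nonzero rows, so rank(T) = 2.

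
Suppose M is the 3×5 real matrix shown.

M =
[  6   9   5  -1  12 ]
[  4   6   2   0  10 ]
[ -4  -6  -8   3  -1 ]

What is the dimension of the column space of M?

Row reduce to echelon form.
R2 ← R2 − (2/3)·R1: [0, 0, -4/3, 2/3, 2]
R3 ← R3 + (2/3)·R1: [0, 0, -14/3, 7/3, 7]
R3 ← R3 − (7/2)·R2: [0, 0, 0, 0, 0]
Echelon form has 2 nonzero rows, so rank(M) = 2.
The column space has dimension equal to the rank: 2.

2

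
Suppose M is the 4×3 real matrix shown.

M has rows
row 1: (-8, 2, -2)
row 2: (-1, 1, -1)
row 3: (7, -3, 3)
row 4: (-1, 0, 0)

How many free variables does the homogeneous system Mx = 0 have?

1

Row reduce to echelon form.
R2 ← R2 − (1/8)·R1: [0, 3/4, -3/4]
R3 ← R3 + (7/8)·R1: [0, -5/4, 5/4]
R4 ← R4 − (1/8)·R1: [0, -1/4, 1/4]
R3 ← R3 + (5/3)·R2: [0, 0, 0]
R4 ← R4 + (1/3)·R2: [0, 0, 0]
2 nonzero rows, so rank(M) = 2.
M has 3 columns; by rank–nullity, nullity = 3 − 2 = 1.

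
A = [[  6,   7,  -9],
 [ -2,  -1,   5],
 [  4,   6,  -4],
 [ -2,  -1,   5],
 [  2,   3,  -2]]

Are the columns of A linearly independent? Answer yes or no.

Row reduce A to echelon form.
R2 ← R2 + (1/3)·R1: [0, 4/3, 2]
R3 ← R3 − (2/3)·R1: [0, 4/3, 2]
R4 ← R4 + (1/3)·R1: [0, 4/3, 2]
R5 ← R5 − (1/3)·R1: [0, 2/3, 1]
R3 ← R3 − R2: [0, 0, 0]
R4 ← R4 − R2: [0, 0, 0]
R5 ← R5 − (1/2)·R2: [0, 0, 0]
2 pivots among 3 columns.
Only 2 < 3 pivot columns, so the columns are linearly dependent.

no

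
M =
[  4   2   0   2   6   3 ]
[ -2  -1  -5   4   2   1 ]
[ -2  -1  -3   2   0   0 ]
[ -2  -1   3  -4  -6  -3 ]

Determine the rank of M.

Row reduce to echelon form.
R2 ← R2 + (1/2)·R1: [0, 0, -5, 5, 5, 5/2]
R3 ← R3 + (1/2)·R1: [0, 0, -3, 3, 3, 3/2]
R4 ← R4 + (1/2)·R1: [0, 0, 3, -3, -3, -3/2]
R3 ← R3 − (3/5)·R2: [0, 0, 0, 0, 0, 0]
R4 ← R4 + (3/5)·R2: [0, 0, 0, 0, 0, 0]
Echelon form has 2 nonzero rows, so rank(M) = 2.

2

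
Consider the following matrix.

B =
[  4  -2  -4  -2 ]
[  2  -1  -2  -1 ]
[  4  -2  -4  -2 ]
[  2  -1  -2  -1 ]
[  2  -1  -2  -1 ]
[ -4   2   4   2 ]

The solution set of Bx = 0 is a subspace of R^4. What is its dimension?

Row reduce to echelon form.
R2 ← R2 − (1/2)·R1: [0, 0, 0, 0]
R3 ← R3 − R1: [0, 0, 0, 0]
R4 ← R4 − (1/2)·R1: [0, 0, 0, 0]
R5 ← R5 − (1/2)·R1: [0, 0, 0, 0]
R6 ← R6 + R1: [0, 0, 0, 0]
1 nonzero row, so rank(B) = 1.
B has 4 columns; by rank–nullity, nullity = 4 − 1 = 3.

3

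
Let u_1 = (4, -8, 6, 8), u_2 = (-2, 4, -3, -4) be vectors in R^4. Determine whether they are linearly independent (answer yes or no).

Form the matrix with these vectors as rows and row reduce.
R2 ← R2 + (1/2)·R1: [0, 0, 0, 0]
1 nonzero row, so the 2 vectors span a space of dimension 1.
Since 1 < 2, the vectors are linearly dependent.

no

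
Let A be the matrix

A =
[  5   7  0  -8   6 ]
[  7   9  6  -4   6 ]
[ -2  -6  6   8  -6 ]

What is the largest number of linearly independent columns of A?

3

Row reduce to echelon form.
R2 ← R2 − (7/5)·R1: [0, -4/5, 6, 36/5, -12/5]
R3 ← R3 + (2/5)·R1: [0, -16/5, 6, 24/5, -18/5]
R3 ← R3 − (4)·R2: [0, 0, -18, -24, 6]
Echelon form has 3 nonzero rows, so rank(A) = 3.
The rank gives the maximum number of linearly independent columns: 3.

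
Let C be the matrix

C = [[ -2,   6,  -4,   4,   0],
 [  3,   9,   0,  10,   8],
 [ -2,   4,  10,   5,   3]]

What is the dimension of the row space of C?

3

Row reduce to echelon form.
R2 ← R2 + (3/2)·R1: [0, 18, -6, 16, 8]
R3 ← R3 − R1: [0, -2, 14, 1, 3]
R3 ← R3 + (1/9)·R2: [0, 0, 40/3, 25/9, 35/9]
Echelon form has 3 nonzero rows, so rank(C) = 3.
The row space has dimension equal to the rank: 3.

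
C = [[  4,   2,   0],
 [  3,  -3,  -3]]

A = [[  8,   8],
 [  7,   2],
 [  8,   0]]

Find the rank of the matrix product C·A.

First compute CA:
[[ 46,  36],
 [-21,  18]]
Now row reduce the product.
R2 ← R2 + (21/46)·R1: [0, 792/23]
2 nonzero rows, so rank(CA) = 2.

2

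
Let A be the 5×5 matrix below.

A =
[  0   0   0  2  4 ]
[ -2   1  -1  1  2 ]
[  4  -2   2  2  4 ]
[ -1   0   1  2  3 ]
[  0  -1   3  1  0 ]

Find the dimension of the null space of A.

2

Row reduce to echelon form.
Swap R1 ↔ R2
R3 ← R3 + (2)·R1: [0, 0, 0, 4, 8]
R4 ← R4 − (1/2)·R1: [0, -1/2, 3/2, 3/2, 2]
Swap R2 ↔ R4
R5 ← R5 − (2)·R2: [0, 0, 0, -2, -4]
R4 ← R4 − (1/2)·R3: [0, 0, 0, 0, 0]
R5 ← R5 + (1/2)·R3: [0, 0, 0, 0, 0]
3 nonzero rows, so rank(A) = 3.
A has 5 columns; by rank–nullity, nullity = 5 − 3 = 2.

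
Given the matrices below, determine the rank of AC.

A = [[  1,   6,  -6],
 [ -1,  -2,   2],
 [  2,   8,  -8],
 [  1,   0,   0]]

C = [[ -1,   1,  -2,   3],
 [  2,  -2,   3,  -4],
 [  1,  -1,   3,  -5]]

2

First compute AC:
[[  5,  -5,  -2,   9],
 [ -1,   1,   2,  -5],
 [  6,  -6,  -4,  14],
 [ -1,   1,  -2,   3]]
Now row reduce the product.
R2 ← R2 + (1/5)·R1: [0, 0, 8/5, -16/5]
R3 ← R3 − (6/5)·R1: [0, 0, -8/5, 16/5]
R4 ← R4 + (1/5)·R1: [0, 0, -12/5, 24/5]
R3 ← R3 + R2: [0, 0, 0, 0]
R4 ← R4 + (3/2)·R2: [0, 0, 0, 0]
2 nonzero rows, so rank(AC) = 2.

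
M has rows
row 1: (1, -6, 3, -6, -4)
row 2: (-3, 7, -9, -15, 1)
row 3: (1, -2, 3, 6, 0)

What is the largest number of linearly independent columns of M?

Row reduce to echelon form.
R2 ← R2 + (3)·R1: [0, -11, 0, -33, -11]
R3 ← R3 − R1: [0, 4, 0, 12, 4]
R3 ← R3 + (4/11)·R2: [0, 0, 0, 0, 0]
Echelon form has 2 nonzero rows, so rank(M) = 2.
The rank gives the maximum number of linearly independent columns: 2.

2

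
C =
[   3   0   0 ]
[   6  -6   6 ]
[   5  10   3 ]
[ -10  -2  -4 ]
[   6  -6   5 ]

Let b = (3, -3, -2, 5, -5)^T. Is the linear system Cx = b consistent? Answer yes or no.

Row reduce the augmented matrix [C | b].
R2 ← R2 − (2)·R1: [0, -6, 6, -9]
R3 ← R3 − (5/3)·R1: [0, 10, 3, -7]
R4 ← R4 + (10/3)·R1: [0, -2, -4, 15]
R5 ← R5 − (2)·R1: [0, -6, 5, -11]
R3 ← R3 + (5/3)·R2: [0, 0, 13, -22]
R4 ← R4 − (1/3)·R2: [0, 0, -6, 18]
R5 ← R5 − R2: [0, 0, -1, -2]
R4 ← R4 + (6/13)·R3: [0, 0, 0, 102/13]
R5 ← R5 + (1/13)·R3: [0, 0, 0, -48/13]
R5 ← R5 + (8/17)·R4: [0, 0, 0, 0]
The echelon form has 4 nonzero rows; the last pivot sits in the augmented column, so rank(C) = 3 but rank([C|b]) = 4.
Since the ranks differ, the system is inconsistent.

no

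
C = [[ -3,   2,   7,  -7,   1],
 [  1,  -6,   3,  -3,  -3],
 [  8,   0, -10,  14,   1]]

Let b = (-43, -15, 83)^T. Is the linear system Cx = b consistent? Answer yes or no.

Row reduce the augmented matrix [C | b].
R2 ← R2 + (1/3)·R1: [0, -16/3, 16/3, -16/3, -8/3, -88/3]
R3 ← R3 + (8/3)·R1: [0, 16/3, 26/3, -14/3, 11/3, -95/3]
R3 ← R3 + R2: [0, 0, 14, -10, 1, -61]
The echelon form has 3 nonzero rows, and every pivot lies in the first 5 columns, so rank(C) = rank([C|b]) = 3.
The system is consistent.

yes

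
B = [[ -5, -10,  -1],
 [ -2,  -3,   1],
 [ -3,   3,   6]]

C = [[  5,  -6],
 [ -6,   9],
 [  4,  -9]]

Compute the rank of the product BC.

2

First compute BC:
[[ 31, -51],
 [ 12, -24],
 [ -9,  -9]]
Now row reduce the product.
R2 ← R2 − (12/31)·R1: [0, -132/31]
R3 ← R3 + (9/31)·R1: [0, -738/31]
R3 ← R3 − (123/22)·R2: [0, 0]
2 nonzero rows, so rank(BC) = 2.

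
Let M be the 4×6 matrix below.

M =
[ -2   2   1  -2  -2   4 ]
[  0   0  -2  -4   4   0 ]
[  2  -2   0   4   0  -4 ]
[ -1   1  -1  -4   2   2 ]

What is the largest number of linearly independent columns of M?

Row reduce to echelon form.
R3 ← R3 + R1: [0, 0, 1, 2, -2, 0]
R4 ← R4 − (1/2)·R1: [0, 0, -3/2, -3, 3, 0]
R3 ← R3 + (1/2)·R2: [0, 0, 0, 0, 0, 0]
R4 ← R4 − (3/4)·R2: [0, 0, 0, 0, 0, 0]
Echelon form has 2 nonzero rows, so rank(M) = 2.
The rank gives the maximum number of linearly independent columns: 2.

2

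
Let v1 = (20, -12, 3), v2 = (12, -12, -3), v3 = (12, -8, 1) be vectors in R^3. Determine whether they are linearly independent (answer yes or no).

Form the matrix with these vectors as rows and row reduce.
R2 ← R2 − (3/5)·R1: [0, -24/5, -24/5]
R3 ← R3 − (3/5)·R1: [0, -4/5, -4/5]
R3 ← R3 − (1/6)·R2: [0, 0, 0]
2 nonzero rows, so the 3 vectors span a space of dimension 2.
Since 2 < 3, the vectors are linearly dependent.

no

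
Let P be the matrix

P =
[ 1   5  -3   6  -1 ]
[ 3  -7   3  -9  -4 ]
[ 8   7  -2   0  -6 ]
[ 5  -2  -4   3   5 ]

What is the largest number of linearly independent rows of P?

Row reduce to echelon form.
R2 ← R2 − (3)·R1: [0, -22, 12, -27, -1]
R3 ← R3 − (8)·R1: [0, -33, 22, -48, 2]
R4 ← R4 − (5)·R1: [0, -27, 11, -27, 10]
R3 ← R3 − (3/2)·R2: [0, 0, 4, -15/2, 7/2]
R4 ← R4 − (27/22)·R2: [0, 0, -41/11, 135/22, 247/22]
R4 ← R4 + (41/44)·R3: [0, 0, 0, -75/88, 1275/88]
Echelon form has 4 nonzero rows, so rank(P) = 4.
The rank gives the maximum number of linearly independent rows: 4.

4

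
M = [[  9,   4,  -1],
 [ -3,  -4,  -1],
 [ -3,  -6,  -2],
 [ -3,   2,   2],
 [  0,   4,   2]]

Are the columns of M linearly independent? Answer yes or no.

Row reduce M to echelon form.
R2 ← R2 + (1/3)·R1: [0, -8/3, -4/3]
R3 ← R3 + (1/3)·R1: [0, -14/3, -7/3]
R4 ← R4 + (1/3)·R1: [0, 10/3, 5/3]
R3 ← R3 − (7/4)·R2: [0, 0, 0]
R4 ← R4 + (5/4)·R2: [0, 0, 0]
R5 ← R5 + (3/2)·R2: [0, 0, 0]
2 pivots among 3 columns.
Only 2 < 3 pivot columns, so the columns are linearly dependent.

no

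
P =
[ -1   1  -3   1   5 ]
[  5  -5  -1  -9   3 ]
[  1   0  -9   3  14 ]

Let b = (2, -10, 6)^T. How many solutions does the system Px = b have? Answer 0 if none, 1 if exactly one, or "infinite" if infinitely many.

Row reduce the augmented matrix [P | b].
R2 ← R2 + (5)·R1: [0, 0, -16, -4, 28, 0]
R3 ← R3 + R1: [0, 1, -12, 4, 19, 8]
Swap R2 ↔ R3
The echelon form has 3 nonzero rows, and every pivot lies in the first 5 columns, so rank(P) = rank([P|b]) = 3.
The system is consistent.
rank = 3 < 5 unknowns, so there are infinitely many solutions.

infinite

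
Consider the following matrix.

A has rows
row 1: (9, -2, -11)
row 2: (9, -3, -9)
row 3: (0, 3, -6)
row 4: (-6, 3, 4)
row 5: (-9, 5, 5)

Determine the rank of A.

2

Row reduce to echelon form.
R2 ← R2 − R1: [0, -1, 2]
R4 ← R4 + (2/3)·R1: [0, 5/3, -10/3]
R5 ← R5 + R1: [0, 3, -6]
R3 ← R3 + (3)·R2: [0, 0, 0]
R4 ← R4 + (5/3)·R2: [0, 0, 0]
R5 ← R5 + (3)·R2: [0, 0, 0]
Echelon form has 2 nonzero rows, so rank(A) = 2.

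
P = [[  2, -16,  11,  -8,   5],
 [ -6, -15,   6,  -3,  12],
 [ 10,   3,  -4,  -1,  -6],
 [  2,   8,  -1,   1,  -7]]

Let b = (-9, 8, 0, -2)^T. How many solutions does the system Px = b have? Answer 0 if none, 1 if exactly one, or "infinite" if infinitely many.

Row reduce the augmented matrix [P | b].
R2 ← R2 + (3)·R1: [0, -63, 39, -27, 27, -19]
R3 ← R3 − (5)·R1: [0, 83, -59, 39, -31, 45]
R4 ← R4 − R1: [0, 24, -12, 9, -12, 7]
R3 ← R3 + (83/63)·R2: [0, 0, -160/21, 24/7, 32/7, 1258/63]
R4 ← R4 + (8/21)·R2: [0, 0, 20/7, -9/7, -12/7, -5/21]
R4 ← R4 + (3/8)·R3: [0, 0, 0, 0, 0, 29/4]
The echelon form has 4 nonzero rows; the last pivot sits in the augmented column, so rank(P) = 3 but rank([P|b]) = 4.
Since the ranks differ, the system is inconsistent.
It has no solutions.

0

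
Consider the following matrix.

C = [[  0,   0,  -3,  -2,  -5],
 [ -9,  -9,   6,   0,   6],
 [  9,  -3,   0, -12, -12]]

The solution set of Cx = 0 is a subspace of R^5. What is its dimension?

Row reduce to echelon form.
Swap R1 ↔ R2
R3 ← R3 + R1: [0, -12, 6, -12, -6]
Swap R2 ↔ R3
3 nonzero rows, so rank(C) = 3.
C has 5 columns; by rank–nullity, nullity = 5 − 3 = 2.

2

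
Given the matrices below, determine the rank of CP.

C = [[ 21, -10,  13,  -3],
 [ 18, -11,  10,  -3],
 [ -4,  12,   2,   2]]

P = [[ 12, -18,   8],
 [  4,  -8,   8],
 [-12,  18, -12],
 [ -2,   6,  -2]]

3

First compute CP:
[[ 62, -82, -62],
 [ 58, -74, -58],
 [-28,  24,  36]]
Now row reduce the product.
R2 ← R2 − (29/31)·R1: [0, 84/31, 0]
R3 ← R3 + (14/31)·R1: [0, -404/31, 8]
R3 ← R3 + (101/21)·R2: [0, 0, 8]
3 nonzero rows, so rank(CP) = 3.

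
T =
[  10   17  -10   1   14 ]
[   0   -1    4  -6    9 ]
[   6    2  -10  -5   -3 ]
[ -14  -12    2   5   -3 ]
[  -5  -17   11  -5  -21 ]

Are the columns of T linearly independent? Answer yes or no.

yes

Row reduce T to echelon form.
R3 ← R3 − (3/5)·R1: [0, -41/5, -4, -28/5, -57/5]
R4 ← R4 + (7/5)·R1: [0, 59/5, -12, 32/5, 83/5]
R5 ← R5 + (1/2)·R1: [0, -17/2, 6, -9/2, -14]
R3 ← R3 − (41/5)·R2: [0, 0, -184/5, 218/5, -426/5]
R4 ← R4 + (59/5)·R2: [0, 0, 176/5, -322/5, 614/5]
R5 ← R5 − (17/2)·R2: [0, 0, -28, 93/2, -181/2]
R4 ← R4 + (22/23)·R3: [0, 0, 0, -522/23, 950/23]
R5 ← R5 − (35/46)·R3: [0, 0, 0, 613/46, -1181/46]
R5 ← R5 + (613/1044)·R4: [0, 0, 0, 0, -371/261]
5 pivots among 5 columns.
Every column is a pivot column, so the columns are linearly independent.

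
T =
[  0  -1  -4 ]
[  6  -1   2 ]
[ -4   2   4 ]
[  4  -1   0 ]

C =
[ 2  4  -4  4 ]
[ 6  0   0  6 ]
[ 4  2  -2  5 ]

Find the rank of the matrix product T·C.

First compute TC:
[[-22,  -8,   8, -26],
 [ 14,  28, -28,  28],
 [ 20,  -8,   8,  16],
 [  2,  16, -16,  10]]
Now row reduce the product.
R2 ← R2 + (7/11)·R1: [0, 252/11, -252/11, 126/11]
R3 ← R3 + (10/11)·R1: [0, -168/11, 168/11, -84/11]
R4 ← R4 + (1/11)·R1: [0, 168/11, -168/11, 84/11]
R3 ← R3 + (2/3)·R2: [0, 0, 0, 0]
R4 ← R4 − (2/3)·R2: [0, 0, 0, 0]
2 nonzero rows, so rank(TC) = 2.

2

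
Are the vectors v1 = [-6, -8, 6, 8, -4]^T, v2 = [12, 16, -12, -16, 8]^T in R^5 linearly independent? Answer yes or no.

Form the matrix with these vectors as rows and row reduce.
R2 ← R2 + (2)·R1: [0, 0, 0, 0, 0]
1 nonzero row, so the 2 vectors span a space of dimension 1.
Since 1 < 2, the vectors are linearly dependent.

no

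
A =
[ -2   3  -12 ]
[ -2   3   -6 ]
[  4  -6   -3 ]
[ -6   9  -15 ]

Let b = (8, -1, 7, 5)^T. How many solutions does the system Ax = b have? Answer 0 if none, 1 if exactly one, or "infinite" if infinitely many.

0

Row reduce the augmented matrix [A | b].
R2 ← R2 − R1: [0, 0, 6, -9]
R3 ← R3 + (2)·R1: [0, 0, -27, 23]
R4 ← R4 − (3)·R1: [0, 0, 21, -19]
R3 ← R3 + (9/2)·R2: [0, 0, 0, -35/2]
R4 ← R4 − (7/2)·R2: [0, 0, 0, 25/2]
R4 ← R4 + (5/7)·R3: [0, 0, 0, 0]
The echelon form has 3 nonzero rows; the last pivot sits in the augmented column, so rank(A) = 2 but rank([A|b]) = 3.
Since the ranks differ, the system is inconsistent.
It has no solutions.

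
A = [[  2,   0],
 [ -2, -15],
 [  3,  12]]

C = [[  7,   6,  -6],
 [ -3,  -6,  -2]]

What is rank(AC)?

2

First compute AC:
[[ 14,  12, -12],
 [ 31,  78,  42],
 [-15, -54, -42]]
Now row reduce the product.
R2 ← R2 − (31/14)·R1: [0, 360/7, 480/7]
R3 ← R3 + (15/14)·R1: [0, -288/7, -384/7]
R3 ← R3 + (4/5)·R2: [0, 0, 0]
2 nonzero rows, so rank(AC) = 2.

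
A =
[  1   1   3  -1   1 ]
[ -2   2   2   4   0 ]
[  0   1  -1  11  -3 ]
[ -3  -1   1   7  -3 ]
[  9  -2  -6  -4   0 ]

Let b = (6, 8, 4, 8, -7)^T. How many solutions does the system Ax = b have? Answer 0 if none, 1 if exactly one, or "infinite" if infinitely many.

0

Row reduce the augmented matrix [A | b].
R2 ← R2 + (2)·R1: [0, 4, 8, 2, 2, 20]
R4 ← R4 + (3)·R1: [0, 2, 10, 4, 0, 26]
R5 ← R5 − (9)·R1: [0, -11, -33, 5, -9, -61]
R3 ← R3 − (1/4)·R2: [0, 0, -3, 21/2, -7/2, -1]
R4 ← R4 − (1/2)·R2: [0, 0, 6, 3, -1, 16]
R5 ← R5 + (11/4)·R2: [0, 0, -11, 21/2, -7/2, -6]
R4 ← R4 + (2)·R3: [0, 0, 0, 24, -8, 14]
R5 ← R5 − (11/3)·R3: [0, 0, 0, -28, 28/3, -7/3]
R5 ← R5 + (7/6)·R4: [0, 0, 0, 0, 0, 14]
The echelon form has 5 nonzero rows; the last pivot sits in the augmented column, so rank(A) = 4 but rank([A|b]) = 5.
Since the ranks differ, the system is inconsistent.
It has no solutions.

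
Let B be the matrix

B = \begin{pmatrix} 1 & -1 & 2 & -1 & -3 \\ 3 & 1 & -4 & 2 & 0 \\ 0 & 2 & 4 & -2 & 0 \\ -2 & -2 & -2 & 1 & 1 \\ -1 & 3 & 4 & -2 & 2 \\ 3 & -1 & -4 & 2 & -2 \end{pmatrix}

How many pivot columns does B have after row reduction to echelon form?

Row reduce to echelon form.
R2 ← R2 − (3)·R1: [0, 4, -10, 5, 9]
R4 ← R4 + (2)·R1: [0, -4, 2, -1, -5]
R5 ← R5 + R1: [0, 2, 6, -3, -1]
R6 ← R6 − (3)·R1: [0, 2, -10, 5, 7]
R3 ← R3 − (1/2)·R2: [0, 0, 9, -9/2, -9/2]
R4 ← R4 + R2: [0, 0, -8, 4, 4]
R5 ← R5 − (1/2)·R2: [0, 0, 11, -11/2, -11/2]
R6 ← R6 − (1/2)·R2: [0, 0, -5, 5/2, 5/2]
R4 ← R4 + (8/9)·R3: [0, 0, 0, 0, 0]
R5 ← R5 − (11/9)·R3: [0, 0, 0, 0, 0]
R6 ← R6 + (5/9)·R3: [0, 0, 0, 0, 0]
Echelon form has 3 nonzero rows, so rank(B) = 3.
Each nonzero row contributes one pivot column: 3 pivot columns.

3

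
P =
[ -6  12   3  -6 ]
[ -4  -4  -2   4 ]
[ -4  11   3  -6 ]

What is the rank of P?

2

Row reduce to echelon form.
R2 ← R2 − (2/3)·R1: [0, -12, -4, 8]
R3 ← R3 − (2/3)·R1: [0, 3, 1, -2]
R3 ← R3 + (1/4)·R2: [0, 0, 0, 0]
Echelon form has 2 nonzero rows, so rank(P) = 2.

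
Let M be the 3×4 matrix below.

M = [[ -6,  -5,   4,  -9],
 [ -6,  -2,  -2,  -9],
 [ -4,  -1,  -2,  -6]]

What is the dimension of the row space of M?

2

Row reduce to echelon form.
R2 ← R2 − R1: [0, 3, -6, 0]
R3 ← R3 − (2/3)·R1: [0, 7/3, -14/3, 0]
R3 ← R3 − (7/9)·R2: [0, 0, 0, 0]
Echelon form has 2 nonzero rows, so rank(M) = 2.
The row space has dimension equal to the rank: 2.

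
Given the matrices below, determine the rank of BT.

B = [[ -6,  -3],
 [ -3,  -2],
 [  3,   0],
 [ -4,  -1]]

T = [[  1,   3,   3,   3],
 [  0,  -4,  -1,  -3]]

First compute BT:
[[ -6,  -6, -15,  -9],
 [ -3,  -1,  -7,  -3],
 [  3,   9,   9,   9],
 [ -4,  -8, -11,  -9]]
Now row reduce the product.
R2 ← R2 − (1/2)·R1: [0, 2, 1/2, 3/2]
R3 ← R3 + (1/2)·R1: [0, 6, 3/2, 9/2]
R4 ← R4 − (2/3)·R1: [0, -4, -1, -3]
R3 ← R3 − (3)·R2: [0, 0, 0, 0]
R4 ← R4 + (2)·R2: [0, 0, 0, 0]
2 nonzero rows, so rank(BT) = 2.

2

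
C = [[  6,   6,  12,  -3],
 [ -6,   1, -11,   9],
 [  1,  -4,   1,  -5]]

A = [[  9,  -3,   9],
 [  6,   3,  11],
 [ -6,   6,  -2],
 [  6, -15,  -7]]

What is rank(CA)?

2

First compute CA:
[[  0, 117, 117],
 [ 72, -180, -84],
 [-51,  66,  -2]]
Now row reduce the product.
Swap R1 ↔ R2
R3 ← R3 + (17/24)·R1: [0, -123/2, -123/2]
R3 ← R3 + (41/78)·R2: [0, 0, 0]
2 nonzero rows, so rank(CA) = 2.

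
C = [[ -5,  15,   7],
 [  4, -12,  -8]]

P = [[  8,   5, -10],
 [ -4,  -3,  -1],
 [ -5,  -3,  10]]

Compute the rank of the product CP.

2

First compute CP:
[[-135, -91, 105],
 [120,  80, -108]]
Now row reduce the product.
R2 ← R2 + (8/9)·R1: [0, -8/9, -44/3]
2 nonzero rows, so rank(CP) = 2.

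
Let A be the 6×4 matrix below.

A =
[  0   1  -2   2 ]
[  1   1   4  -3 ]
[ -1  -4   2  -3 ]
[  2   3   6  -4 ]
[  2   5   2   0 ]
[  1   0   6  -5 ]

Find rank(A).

2

Row reduce to echelon form.
Swap R1 ↔ R2
R3 ← R3 + R1: [0, -3, 6, -6]
R4 ← R4 − (2)·R1: [0, 1, -2, 2]
R5 ← R5 − (2)·R1: [0, 3, -6, 6]
R6 ← R6 − R1: [0, -1, 2, -2]
R3 ← R3 + (3)·R2: [0, 0, 0, 0]
R4 ← R4 − R2: [0, 0, 0, 0]
R5 ← R5 − (3)·R2: [0, 0, 0, 0]
R6 ← R6 + R2: [0, 0, 0, 0]
Echelon form has 2 nonzero rows, so rank(A) = 2.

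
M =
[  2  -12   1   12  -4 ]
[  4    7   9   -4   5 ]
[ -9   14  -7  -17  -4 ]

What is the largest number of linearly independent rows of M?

3

Row reduce to echelon form.
R2 ← R2 − (2)·R1: [0, 31, 7, -28, 13]
R3 ← R3 + (9/2)·R1: [0, -40, -5/2, 37, -22]
R3 ← R3 + (40/31)·R2: [0, 0, 405/62, 27/31, -162/31]
Echelon form has 3 nonzero rows, so rank(M) = 3.
The rank gives the maximum number of linearly independent rows: 3.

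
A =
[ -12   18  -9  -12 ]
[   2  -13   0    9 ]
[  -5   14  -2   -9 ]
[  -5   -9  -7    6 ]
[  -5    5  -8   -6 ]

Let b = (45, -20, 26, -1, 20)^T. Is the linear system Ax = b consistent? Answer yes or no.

Row reduce the augmented matrix [A | b].
R2 ← R2 + (1/6)·R1: [0, -10, -3/2, 7, -25/2]
R3 ← R3 − (5/12)·R1: [0, 13/2, 7/4, -4, 29/4]
R4 ← R4 − (5/12)·R1: [0, -33/2, -13/4, 11, -79/4]
R5 ← R5 − (5/12)·R1: [0, -5/2, -17/4, -1, 5/4]
R3 ← R3 + (13/20)·R2: [0, 0, 31/40, 11/20, -7/8]
R4 ← R4 − (33/20)·R2: [0, 0, -31/40, -11/20, 7/8]
R5 ← R5 − (1/4)·R2: [0, 0, -31/8, -11/4, 35/8]
R4 ← R4 + R3: [0, 0, 0, 0, 0]
R5 ← R5 + (5)·R3: [0, 0, 0, 0, 0]
The echelon form has 3 nonzero rows, and every pivot lies in the first 4 columns, so rank(A) = rank([A|b]) = 3.
The system is consistent.

yes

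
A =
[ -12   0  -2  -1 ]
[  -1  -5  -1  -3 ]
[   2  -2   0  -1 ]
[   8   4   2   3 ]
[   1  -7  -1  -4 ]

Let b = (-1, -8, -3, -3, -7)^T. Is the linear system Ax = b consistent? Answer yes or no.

no

Row reduce the augmented matrix [A | b].
R2 ← R2 − (1/12)·R1: [0, -5, -5/6, -35/12, -95/12]
R3 ← R3 + (1/6)·R1: [0, -2, -1/3, -7/6, -19/6]
R4 ← R4 + (2/3)·R1: [0, 4, 2/3, 7/3, -11/3]
R5 ← R5 + (1/12)·R1: [0, -7, -7/6, -49/12, -85/12]
R3 ← R3 − (2/5)·R2: [0, 0, 0, 0, 0]
R4 ← R4 + (4/5)·R2: [0, 0, 0, 0, -10]
R5 ← R5 − (7/5)·R2: [0, 0, 0, 0, 4]
Swap R3 ↔ R4
R5 ← R5 + (2/5)·R3: [0, 0, 0, 0, 0]
The echelon form has 3 nonzero rows; the last pivot sits in the augmented column, so rank(A) = 2 but rank([A|b]) = 3.
Since the ranks differ, the system is inconsistent.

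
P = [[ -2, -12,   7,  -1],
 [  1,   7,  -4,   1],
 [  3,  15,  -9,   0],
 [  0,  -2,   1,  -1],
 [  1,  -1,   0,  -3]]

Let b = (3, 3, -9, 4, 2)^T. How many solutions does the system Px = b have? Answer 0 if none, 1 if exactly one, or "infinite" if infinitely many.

0

Row reduce the augmented matrix [P | b].
R2 ← R2 + (1/2)·R1: [0, 1, -1/2, 1/2, 9/2]
R3 ← R3 + (3/2)·R1: [0, -3, 3/2, -3/2, -9/2]
R5 ← R5 + (1/2)·R1: [0, -7, 7/2, -7/2, 7/2]
R3 ← R3 + (3)·R2: [0, 0, 0, 0, 9]
R4 ← R4 + (2)·R2: [0, 0, 0, 0, 13]
R5 ← R5 + (7)·R2: [0, 0, 0, 0, 35]
R4 ← R4 − (13/9)·R3: [0, 0, 0, 0, 0]
R5 ← R5 − (35/9)·R3: [0, 0, 0, 0, 0]
The echelon form has 3 nonzero rows; the last pivot sits in the augmented column, so rank(P) = 2 but rank([P|b]) = 3.
Since the ranks differ, the system is inconsistent.
It has no solutions.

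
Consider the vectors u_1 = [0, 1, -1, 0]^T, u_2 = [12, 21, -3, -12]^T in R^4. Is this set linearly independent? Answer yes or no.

yes

Form the matrix with these vectors as rows and row reduce.
Swap R1 ↔ R2
2 nonzero rows, so the 2 vectors span a space of dimension 2.
Since 2 = 2, the vectors are linearly independent.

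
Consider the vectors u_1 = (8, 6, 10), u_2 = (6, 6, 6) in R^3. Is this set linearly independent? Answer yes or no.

yes

Form the matrix with these vectors as rows and row reduce.
R2 ← R2 − (3/4)·R1: [0, 3/2, -3/2]
2 nonzero rows, so the 2 vectors span a space of dimension 2.
Since 2 = 2, the vectors are linearly independent.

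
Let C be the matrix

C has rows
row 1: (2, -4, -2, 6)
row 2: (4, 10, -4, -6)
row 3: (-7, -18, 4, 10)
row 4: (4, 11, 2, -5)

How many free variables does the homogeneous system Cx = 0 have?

Row reduce to echelon form.
R2 ← R2 − (2)·R1: [0, 18, 0, -18]
R3 ← R3 + (7/2)·R1: [0, -32, -3, 31]
R4 ← R4 − (2)·R1: [0, 19, 6, -17]
R3 ← R3 + (16/9)·R2: [0, 0, -3, -1]
R4 ← R4 − (19/18)·R2: [0, 0, 6, 2]
R4 ← R4 + (2)·R3: [0, 0, 0, 0]
3 nonzero rows, so rank(C) = 3.
C has 4 columns; by rank–nullity, nullity = 4 − 3 = 1.

1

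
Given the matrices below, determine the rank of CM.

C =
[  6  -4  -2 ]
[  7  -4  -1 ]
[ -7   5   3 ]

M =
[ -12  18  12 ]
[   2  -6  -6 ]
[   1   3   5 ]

First compute CM:
[[-82, 126,  86],
 [-93, 147, 103],
 [ 97, -147, -99]]
Now row reduce the product.
R2 ← R2 − (93/82)·R1: [0, 168/41, 224/41]
R3 ← R3 + (97/82)·R1: [0, 84/41, 112/41]
R3 ← R3 − (1/2)·R2: [0, 0, 0]
2 nonzero rows, so rank(CM) = 2.

2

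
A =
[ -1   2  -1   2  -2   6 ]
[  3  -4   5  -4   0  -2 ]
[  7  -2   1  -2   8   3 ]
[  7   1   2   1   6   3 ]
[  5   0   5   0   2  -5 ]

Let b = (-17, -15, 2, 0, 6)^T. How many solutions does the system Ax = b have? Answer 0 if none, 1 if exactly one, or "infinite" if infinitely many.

infinite

Row reduce the augmented matrix [A | b].
R2 ← R2 + (3)·R1: [0, 2, 2, 2, -6, 16, -66]
R3 ← R3 + (7)·R1: [0, 12, -6, 12, -6, 45, -117]
R4 ← R4 + (7)·R1: [0, 15, -5, 15, -8, 45, -119]
R5 ← R5 + (5)·R1: [0, 10, 0, 10, -8, 25, -79]
R3 ← R3 − (6)·R2: [0, 0, -18, 0, 30, -51, 279]
R4 ← R4 − (15/2)·R2: [0, 0, -20, 0, 37, -75, 376]
R5 ← R5 − (5)·R2: [0, 0, -10, 0, 22, -55, 251]
R4 ← R4 − (10/9)·R3: [0, 0, 0, 0, 11/3, -55/3, 66]
R5 ← R5 − (5/9)·R3: [0, 0, 0, 0, 16/3, -80/3, 96]
R5 ← R5 − (16/11)·R4: [0, 0, 0, 0, 0, 0, 0]
The echelon form has 4 nonzero rows, and every pivot lies in the first 6 columns, so rank(A) = rank([A|b]) = 4.
The system is consistent.
rank = 4 < 6 unknowns, so there are infinitely many solutions.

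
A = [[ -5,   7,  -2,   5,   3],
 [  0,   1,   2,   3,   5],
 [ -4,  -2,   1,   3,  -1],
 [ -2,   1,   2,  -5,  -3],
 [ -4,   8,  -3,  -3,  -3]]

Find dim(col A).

Row reduce to echelon form.
R3 ← R3 − (4/5)·R1: [0, -38/5, 13/5, -1, -17/5]
R4 ← R4 − (2/5)·R1: [0, -9/5, 14/5, -7, -21/5]
R5 ← R5 − (4/5)·R1: [0, 12/5, -7/5, -7, -27/5]
R3 ← R3 + (38/5)·R2: [0, 0, 89/5, 109/5, 173/5]
R4 ← R4 + (9/5)·R2: [0, 0, 32/5, -8/5, 24/5]
R5 ← R5 − (12/5)·R2: [0, 0, -31/5, -71/5, -87/5]
R4 ← R4 − (32/89)·R3: [0, 0, 0, -840/89, -680/89]
R5 ← R5 + (31/89)·R3: [0, 0, 0, -588/89, -476/89]
R5 ← R5 − (7/10)·R4: [0, 0, 0, 0, 0]
Echelon form has 4 nonzero rows, so rank(A) = 4.
The column space has dimension equal to the rank: 4.

4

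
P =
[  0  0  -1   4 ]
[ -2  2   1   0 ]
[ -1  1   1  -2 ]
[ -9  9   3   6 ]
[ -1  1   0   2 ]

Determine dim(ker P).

Row reduce to echelon form.
Swap R1 ↔ R2
R3 ← R3 − (1/2)·R1: [0, 0, 1/2, -2]
R4 ← R4 − (9/2)·R1: [0, 0, -3/2, 6]
R5 ← R5 − (1/2)·R1: [0, 0, -1/2, 2]
R3 ← R3 + (1/2)·R2: [0, 0, 0, 0]
R4 ← R4 − (3/2)·R2: [0, 0, 0, 0]
R5 ← R5 − (1/2)·R2: [0, 0, 0, 0]
2 nonzero rows, so rank(P) = 2.
P has 4 columns; by rank–nullity, nullity = 4 − 2 = 2.

2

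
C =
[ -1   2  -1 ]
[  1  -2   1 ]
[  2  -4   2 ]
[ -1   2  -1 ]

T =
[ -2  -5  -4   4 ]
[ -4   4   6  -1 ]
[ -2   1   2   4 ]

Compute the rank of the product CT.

1

First compute CT:
[[ -4,  12,  14, -10],
 [  4, -12, -14,  10],
 [  8, -24, -28,  20],
 [ -4,  12,  14, -10]]
Now row reduce the product.
R2 ← R2 + R1: [0, 0, 0, 0]
R3 ← R3 + (2)·R1: [0, 0, 0, 0]
R4 ← R4 − R1: [0, 0, 0, 0]
1 nonzero row, so rank(CT) = 1.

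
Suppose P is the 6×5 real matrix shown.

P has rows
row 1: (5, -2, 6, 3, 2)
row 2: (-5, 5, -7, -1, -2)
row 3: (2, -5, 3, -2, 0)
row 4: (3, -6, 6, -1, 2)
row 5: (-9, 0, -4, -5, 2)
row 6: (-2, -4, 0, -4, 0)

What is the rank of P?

3

Row reduce to echelon form.
R2 ← R2 + R1: [0, 3, -1, 2, 0]
R3 ← R3 − (2/5)·R1: [0, -21/5, 3/5, -16/5, -4/5]
R4 ← R4 − (3/5)·R1: [0, -24/5, 12/5, -14/5, 4/5]
R5 ← R5 + (9/5)·R1: [0, -18/5, 34/5, 2/5, 28/5]
R6 ← R6 + (2/5)·R1: [0, -24/5, 12/5, -14/5, 4/5]
R3 ← R3 + (7/5)·R2: [0, 0, -4/5, -2/5, -4/5]
R4 ← R4 + (8/5)·R2: [0, 0, 4/5, 2/5, 4/5]
R5 ← R5 + (6/5)·R2: [0, 0, 28/5, 14/5, 28/5]
R6 ← R6 + (8/5)·R2: [0, 0, 4/5, 2/5, 4/5]
R4 ← R4 + R3: [0, 0, 0, 0, 0]
R5 ← R5 + (7)·R3: [0, 0, 0, 0, 0]
R6 ← R6 + R3: [0, 0, 0, 0, 0]
Echelon form has 3 nonzero rows, so rank(P) = 3.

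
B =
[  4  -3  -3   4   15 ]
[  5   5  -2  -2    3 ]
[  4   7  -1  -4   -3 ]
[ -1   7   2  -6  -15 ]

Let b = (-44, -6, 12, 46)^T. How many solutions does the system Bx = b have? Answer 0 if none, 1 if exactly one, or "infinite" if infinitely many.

Row reduce the augmented matrix [B | b].
R2 ← R2 − (5/4)·R1: [0, 35/4, 7/4, -7, -63/4, 49]
R3 ← R3 − R1: [0, 10, 2, -8, -18, 56]
R4 ← R4 + (1/4)·R1: [0, 25/4, 5/4, -5, -45/4, 35]
R3 ← R3 − (8/7)·R2: [0, 0, 0, 0, 0, 0]
R4 ← R4 − (5/7)·R2: [0, 0, 0, 0, 0, 0]
The echelon form has 2 nonzero rows, and every pivot lies in the first 5 columns, so rank(B) = rank([B|b]) = 2.
The system is consistent.
rank = 2 < 5 unknowns, so there are infinitely many solutions.

infinite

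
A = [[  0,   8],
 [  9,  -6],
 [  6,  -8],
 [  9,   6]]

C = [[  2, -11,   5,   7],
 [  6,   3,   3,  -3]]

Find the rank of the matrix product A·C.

First compute AC:
[[ 48,  24,  24, -24],
 [-18, -117,  27,  81],
 [-36, -90,   6,  66],
 [ 54, -81,  63,  45]]
Now row reduce the product.
R2 ← R2 + (3/8)·R1: [0, -108, 36, 72]
R3 ← R3 + (3/4)·R1: [0, -72, 24, 48]
R4 ← R4 − (9/8)·R1: [0, -108, 36, 72]
R3 ← R3 − (2/3)·R2: [0, 0, 0, 0]
R4 ← R4 − R2: [0, 0, 0, 0]
2 nonzero rows, so rank(AC) = 2.

2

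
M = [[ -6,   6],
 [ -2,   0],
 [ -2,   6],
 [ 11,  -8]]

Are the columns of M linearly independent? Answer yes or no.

yes

Row reduce M to echelon form.
R2 ← R2 − (1/3)·R1: [0, -2]
R3 ← R3 − (1/3)·R1: [0, 4]
R4 ← R4 + (11/6)·R1: [0, 3]
R3 ← R3 + (2)·R2: [0, 0]
R4 ← R4 + (3/2)·R2: [0, 0]
2 pivots among 2 columns.
Every column is a pivot column, so the columns are linearly independent.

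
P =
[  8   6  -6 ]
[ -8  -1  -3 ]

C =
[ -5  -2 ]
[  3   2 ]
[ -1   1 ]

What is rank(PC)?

2

First compute PC:
[[-16, -10],
 [ 40,  11]]
Now row reduce the product.
R2 ← R2 + (5/2)·R1: [0, -14]
2 nonzero rows, so rank(PC) = 2.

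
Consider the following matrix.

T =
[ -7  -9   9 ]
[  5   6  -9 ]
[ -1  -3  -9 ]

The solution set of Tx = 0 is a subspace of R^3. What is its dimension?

Row reduce to echelon form.
R2 ← R2 + (5/7)·R1: [0, -3/7, -18/7]
R3 ← R3 − (1/7)·R1: [0, -12/7, -72/7]
R3 ← R3 − (4)·R2: [0, 0, 0]
2 nonzero rows, so rank(T) = 2.
T has 3 columns; by rank–nullity, nullity = 3 − 2 = 1.

1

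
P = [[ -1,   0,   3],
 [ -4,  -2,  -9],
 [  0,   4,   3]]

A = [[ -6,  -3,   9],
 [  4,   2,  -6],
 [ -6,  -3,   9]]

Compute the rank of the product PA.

1

First compute PA:
[[-12,  -6,  18],
 [ 70,  35, -105],
 [ -2,  -1,   3]]
Now row reduce the product.
R2 ← R2 + (35/6)·R1: [0, 0, 0]
R3 ← R3 − (1/6)·R1: [0, 0, 0]
1 nonzero row, so rank(PA) = 1.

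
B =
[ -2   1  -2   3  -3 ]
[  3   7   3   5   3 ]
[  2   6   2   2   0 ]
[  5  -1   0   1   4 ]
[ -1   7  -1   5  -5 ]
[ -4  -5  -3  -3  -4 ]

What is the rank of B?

Row reduce to echelon form.
R2 ← R2 + (3/2)·R1: [0, 17/2, 0, 19/2, -3/2]
R3 ← R3 + R1: [0, 7, 0, 5, -3]
R4 ← R4 + (5/2)·R1: [0, 3/2, -5, 17/2, -7/2]
R5 ← R5 − (1/2)·R1: [0, 13/2, 0, 7/2, -7/2]
R6 ← R6 − (2)·R1: [0, -7, 1, -9, 2]
R3 ← R3 − (14/17)·R2: [0, 0, 0, -48/17, -30/17]
R4 ← R4 − (3/17)·R2: [0, 0, -5, 116/17, -55/17]
R5 ← R5 − (13/17)·R2: [0, 0, 0, -64/17, -40/17]
R6 ← R6 + (14/17)·R2: [0, 0, 1, -20/17, 13/17]
Swap R3 ↔ R4
R6 ← R6 + (1/5)·R3: [0, 0, 0, 16/85, 2/17]
R5 ← R5 − (4/3)·R4: [0, 0, 0, 0, 0]
R6 ← R6 + (1/15)·R4: [0, 0, 0, 0, 0]
Echelon form has 4 nonzero rows, so rank(B) = 4.

4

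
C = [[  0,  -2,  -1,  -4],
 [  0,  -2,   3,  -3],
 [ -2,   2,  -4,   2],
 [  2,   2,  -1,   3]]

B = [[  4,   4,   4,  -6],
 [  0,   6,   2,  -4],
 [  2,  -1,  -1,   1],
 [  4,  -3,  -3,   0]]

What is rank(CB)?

First compute CB:
[[-18,   1,   9,   7],
 [ -6,  -6,   2,  11],
 [ -8,   2,  -6,   0],
 [ 18,  12,   4, -21]]
Now row reduce the product.
R2 ← R2 − (1/3)·R1: [0, -19/3, -1, 26/3]
R3 ← R3 − (4/9)·R1: [0, 14/9, -10, -28/9]
R4 ← R4 + R1: [0, 13, 13, -14]
R3 ← R3 + (14/57)·R2: [0, 0, -584/57, -56/57]
R4 ← R4 + (39/19)·R2: [0, 0, 208/19, 72/19]
R4 ← R4 + (78/73)·R3: [0, 0, 0, 200/73]
4 nonzero rows, so rank(CB) = 4.

4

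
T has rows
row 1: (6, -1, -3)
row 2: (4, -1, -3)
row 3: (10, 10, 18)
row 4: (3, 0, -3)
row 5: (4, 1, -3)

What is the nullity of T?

Row reduce to echelon form.
R2 ← R2 − (2/3)·R1: [0, -1/3, -1]
R3 ← R3 − (5/3)·R1: [0, 35/3, 23]
R4 ← R4 − (1/2)·R1: [0, 1/2, -3/2]
R5 ← R5 − (2/3)·R1: [0, 5/3, -1]
R3 ← R3 + (35)·R2: [0, 0, -12]
R4 ← R4 + (3/2)·R2: [0, 0, -3]
R5 ← R5 + (5)·R2: [0, 0, -6]
R4 ← R4 − (1/4)·R3: [0, 0, 0]
R5 ← R5 − (1/2)·R3: [0, 0, 0]
3 nonzero rows, so rank(T) = 3.
T has 3 columns; by rank–nullity, nullity = 3 − 3 = 0.

0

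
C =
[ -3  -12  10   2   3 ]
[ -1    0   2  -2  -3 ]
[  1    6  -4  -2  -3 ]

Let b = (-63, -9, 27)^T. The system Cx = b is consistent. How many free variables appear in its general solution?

Row reduce the augmented matrix [C | b].
R2 ← R2 − (1/3)·R1: [0, 4, -4/3, -8/3, -4, 12]
R3 ← R3 + (1/3)·R1: [0, 2, -2/3, -4/3, -2, 6]
R3 ← R3 − (1/2)·R2: [0, 0, 0, 0, 0, 0]
The echelon form has 2 nonzero rows, and every pivot lies in the first 5 columns, so rank(C) = rank([C|b]) = 2.
The system is consistent.
Free variables = (unknowns) − (rank) = 5 − 2 = 3.

3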